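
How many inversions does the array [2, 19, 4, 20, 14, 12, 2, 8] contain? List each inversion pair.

Finding inversions in [2, 19, 4, 20, 14, 12, 2, 8]:

(1, 2): arr[1]=19 > arr[2]=4
(1, 4): arr[1]=19 > arr[4]=14
(1, 5): arr[1]=19 > arr[5]=12
(1, 6): arr[1]=19 > arr[6]=2
(1, 7): arr[1]=19 > arr[7]=8
(2, 6): arr[2]=4 > arr[6]=2
(3, 4): arr[3]=20 > arr[4]=14
(3, 5): arr[3]=20 > arr[5]=12
(3, 6): arr[3]=20 > arr[6]=2
(3, 7): arr[3]=20 > arr[7]=8
(4, 5): arr[4]=14 > arr[5]=12
(4, 6): arr[4]=14 > arr[6]=2
(4, 7): arr[4]=14 > arr[7]=8
(5, 6): arr[5]=12 > arr[6]=2
(5, 7): arr[5]=12 > arr[7]=8

Total inversions: 15

The array has 15 inversion(s): (1,2), (1,4), (1,5), (1,6), (1,7), (2,6), (3,4), (3,5), (3,6), (3,7), (4,5), (4,6), (4,7), (5,6), (5,7). Each pair (i,j) satisfies i < j and arr[i] > arr[j].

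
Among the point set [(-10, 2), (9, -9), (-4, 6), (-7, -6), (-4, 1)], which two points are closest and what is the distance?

Computing all pairwise distances among 5 points:

d((-10, 2), (9, -9)) = 21.9545
d((-10, 2), (-4, 6)) = 7.2111
d((-10, 2), (-7, -6)) = 8.544
d((-10, 2), (-4, 1)) = 6.0828
d((9, -9), (-4, 6)) = 19.8494
d((9, -9), (-7, -6)) = 16.2788
d((9, -9), (-4, 1)) = 16.4012
d((-4, 6), (-7, -6)) = 12.3693
d((-4, 6), (-4, 1)) = 5.0 <-- minimum
d((-7, -6), (-4, 1)) = 7.6158

Closest pair: (-4, 6) and (-4, 1) with distance 5.0

The closest pair is (-4, 6) and (-4, 1) with Euclidean distance 5.0. For 5 points, brute-force pairwise comparison is shown above. For large n, the divide-and-conquer algorithm (sort by x, recurse on halves, check the dividing strip) achieves O(n log n).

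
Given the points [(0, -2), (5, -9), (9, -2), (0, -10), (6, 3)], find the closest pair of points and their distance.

Computing all pairwise distances among 5 points:

d((0, -2), (5, -9)) = 8.6023
d((0, -2), (9, -2)) = 9.0
d((0, -2), (0, -10)) = 8.0
d((0, -2), (6, 3)) = 7.8102
d((5, -9), (9, -2)) = 8.0623
d((5, -9), (0, -10)) = 5.099 <-- minimum
d((5, -9), (6, 3)) = 12.0416
d((9, -2), (0, -10)) = 12.0416
d((9, -2), (6, 3)) = 5.831
d((0, -10), (6, 3)) = 14.3178

Closest pair: (5, -9) and (0, -10) with distance 5.099

The closest pair is (5, -9) and (0, -10) with Euclidean distance 5.099. For 5 points, brute-force pairwise comparison is shown above. For large n, the divide-and-conquer algorithm (sort by x, recurse on halves, check the dividing strip) achieves O(n log n).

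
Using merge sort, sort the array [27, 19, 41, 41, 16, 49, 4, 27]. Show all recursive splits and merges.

Merge sort trace:

Split: [27, 19, 41, 41, 16, 49, 4, 27] -> [27, 19, 41, 41] and [16, 49, 4, 27]
  Split: [27, 19, 41, 41] -> [27, 19] and [41, 41]
    Split: [27, 19] -> [27] and [19]
    Merge: [27] + [19] -> [19, 27]
    Split: [41, 41] -> [41] and [41]
    Merge: [41] + [41] -> [41, 41]
  Merge: [19, 27] + [41, 41] -> [19, 27, 41, 41]
  Split: [16, 49, 4, 27] -> [16, 49] and [4, 27]
    Split: [16, 49] -> [16] and [49]
    Merge: [16] + [49] -> [16, 49]
    Split: [4, 27] -> [4] and [27]
    Merge: [4] + [27] -> [4, 27]
  Merge: [16, 49] + [4, 27] -> [4, 16, 27, 49]
Merge: [19, 27, 41, 41] + [4, 16, 27, 49] -> [4, 16, 19, 27, 27, 41, 41, 49]

Final sorted array: [4, 16, 19, 27, 27, 41, 41, 49]

The merge sort proceeds by recursively splitting the array and merging sorted halves.
After all merges, the sorted array is [4, 16, 19, 27, 27, 41, 41, 49].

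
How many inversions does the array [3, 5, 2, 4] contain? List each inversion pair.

Finding inversions in [3, 5, 2, 4]:

(0, 2): arr[0]=3 > arr[2]=2
(1, 2): arr[1]=5 > arr[2]=2
(1, 3): arr[1]=5 > arr[3]=4

Total inversions: 3

The array has 3 inversion(s): (0,2), (1,2), (1,3). Each pair (i,j) satisfies i < j and arr[i] > arr[j].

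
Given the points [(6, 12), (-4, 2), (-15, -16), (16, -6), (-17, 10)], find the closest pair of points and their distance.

Computing all pairwise distances among 5 points:

d((6, 12), (-4, 2)) = 14.1421 <-- minimum
d((6, 12), (-15, -16)) = 35.0
d((6, 12), (16, -6)) = 20.5913
d((6, 12), (-17, 10)) = 23.0868
d((-4, 2), (-15, -16)) = 21.095
d((-4, 2), (16, -6)) = 21.5407
d((-4, 2), (-17, 10)) = 15.2643
d((-15, -16), (16, -6)) = 32.573
d((-15, -16), (-17, 10)) = 26.0768
d((16, -6), (-17, 10)) = 36.6742

Closest pair: (6, 12) and (-4, 2) with distance 14.1421

The closest pair is (6, 12) and (-4, 2) with Euclidean distance 14.1421. For 5 points, brute-force pairwise comparison is shown above. For large n, the divide-and-conquer algorithm (sort by x, recurse on halves, check the dividing strip) achieves O(n log n).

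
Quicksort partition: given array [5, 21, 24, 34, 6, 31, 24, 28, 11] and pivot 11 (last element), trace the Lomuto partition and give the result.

Lomuto partition with pivot = 11:

Initial array: [5, 21, 24, 34, 6, 31, 24, 28, 11]

arr[0]=5 <= 11: swap with position 0, array becomes [5, 21, 24, 34, 6, 31, 24, 28, 11]
arr[1]=21 > 11: no swap
arr[2]=24 > 11: no swap
arr[3]=34 > 11: no swap
arr[4]=6 <= 11: swap with position 1, array becomes [5, 6, 24, 34, 21, 31, 24, 28, 11]
arr[5]=31 > 11: no swap
arr[6]=24 > 11: no swap
arr[7]=28 > 11: no swap

Place pivot at position 2: [5, 6, 11, 34, 21, 31, 24, 28, 24]
Pivot position: 2

After partitioning with pivot 11, the array becomes [5, 6, 11, 34, 21, 31, 24, 28, 24]. The pivot is placed at index 2. All elements to the left of the pivot are <= 11, and all elements to the right are > 11.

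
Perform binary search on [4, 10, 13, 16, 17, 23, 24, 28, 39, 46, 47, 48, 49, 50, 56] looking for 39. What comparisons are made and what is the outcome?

Binary search for 39 in [4, 10, 13, 16, 17, 23, 24, 28, 39, 46, 47, 48, 49, 50, 56]:

lo=0, hi=14, mid=7, arr[mid]=28 -> 28 < 39, search right half
lo=8, hi=14, mid=11, arr[mid]=48 -> 48 > 39, search left half
lo=8, hi=10, mid=9, arr[mid]=46 -> 46 > 39, search left half
lo=8, hi=8, mid=8, arr[mid]=39 -> Found target at index 8!

Binary search finds 39 at index 8 after 4 comparisons. The search repeatedly halves the search space by comparing with the middle element.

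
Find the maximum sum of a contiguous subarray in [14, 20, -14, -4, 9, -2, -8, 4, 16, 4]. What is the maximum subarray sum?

Using Kadane's algorithm on [14, 20, -14, -4, 9, -2, -8, 4, 16, 4]:

Scanning through the array:
Position 1 (value 20): max_ending_here = 34, max_so_far = 34
Position 2 (value -14): max_ending_here = 20, max_so_far = 34
Position 3 (value -4): max_ending_here = 16, max_so_far = 34
Position 4 (value 9): max_ending_here = 25, max_so_far = 34
Position 5 (value -2): max_ending_here = 23, max_so_far = 34
Position 6 (value -8): max_ending_here = 15, max_so_far = 34
Position 7 (value 4): max_ending_here = 19, max_so_far = 34
Position 8 (value 16): max_ending_here = 35, max_so_far = 35
Position 9 (value 4): max_ending_here = 39, max_so_far = 39

Maximum subarray: [14, 20, -14, -4, 9, -2, -8, 4, 16, 4]
Maximum sum: 39

The maximum subarray is [14, 20, -14, -4, 9, -2, -8, 4, 16, 4] with sum 39. This subarray runs from index 0 to index 9.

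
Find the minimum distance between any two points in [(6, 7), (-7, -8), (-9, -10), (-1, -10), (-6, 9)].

Computing all pairwise distances among 5 points:

d((6, 7), (-7, -8)) = 19.8494
d((6, 7), (-9, -10)) = 22.6716
d((6, 7), (-1, -10)) = 18.3848
d((6, 7), (-6, 9)) = 12.1655
d((-7, -8), (-9, -10)) = 2.8284 <-- minimum
d((-7, -8), (-1, -10)) = 6.3246
d((-7, -8), (-6, 9)) = 17.0294
d((-9, -10), (-1, -10)) = 8.0
d((-9, -10), (-6, 9)) = 19.2354
d((-1, -10), (-6, 9)) = 19.6469

Closest pair: (-7, -8) and (-9, -10) with distance 2.8284

The closest pair is (-7, -8) and (-9, -10) with Euclidean distance 2.8284. For 5 points, brute-force pairwise comparison is shown above. For large n, the divide-and-conquer algorithm (sort by x, recurse on halves, check the dividing strip) achieves O(n log n).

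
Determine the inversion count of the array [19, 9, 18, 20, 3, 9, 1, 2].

Finding inversions in [19, 9, 18, 20, 3, 9, 1, 2]:

(0, 1): arr[0]=19 > arr[1]=9
(0, 2): arr[0]=19 > arr[2]=18
(0, 4): arr[0]=19 > arr[4]=3
(0, 5): arr[0]=19 > arr[5]=9
(0, 6): arr[0]=19 > arr[6]=1
(0, 7): arr[0]=19 > arr[7]=2
(1, 4): arr[1]=9 > arr[4]=3
(1, 6): arr[1]=9 > arr[6]=1
(1, 7): arr[1]=9 > arr[7]=2
(2, 4): arr[2]=18 > arr[4]=3
(2, 5): arr[2]=18 > arr[5]=9
(2, 6): arr[2]=18 > arr[6]=1
(2, 7): arr[2]=18 > arr[7]=2
(3, 4): arr[3]=20 > arr[4]=3
(3, 5): arr[3]=20 > arr[5]=9
(3, 6): arr[3]=20 > arr[6]=1
(3, 7): arr[3]=20 > arr[7]=2
(4, 6): arr[4]=3 > arr[6]=1
(4, 7): arr[4]=3 > arr[7]=2
(5, 6): arr[5]=9 > arr[6]=1
(5, 7): arr[5]=9 > arr[7]=2

Total inversions: 21

The array has 21 inversion(s): (0,1), (0,2), (0,4), (0,5), (0,6), (0,7), (1,4), (1,6), (1,7), (2,4), (2,5), (2,6), (2,7), (3,4), (3,5), (3,6), (3,7), (4,6), (4,7), (5,6), (5,7). Each pair (i,j) satisfies i < j and arr[i] > arr[j].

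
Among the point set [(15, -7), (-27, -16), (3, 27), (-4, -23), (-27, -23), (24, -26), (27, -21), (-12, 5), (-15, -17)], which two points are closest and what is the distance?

Computing all pairwise distances among 9 points:

d((15, -7), (-27, -16)) = 42.9535
d((15, -7), (3, 27)) = 36.0555
d((15, -7), (-4, -23)) = 24.8395
d((15, -7), (-27, -23)) = 44.9444
d((15, -7), (24, -26)) = 21.0238
d((15, -7), (27, -21)) = 18.4391
d((15, -7), (-12, 5)) = 29.5466
d((15, -7), (-15, -17)) = 31.6228
d((-27, -16), (3, 27)) = 52.4309
d((-27, -16), (-4, -23)) = 24.0416
d((-27, -16), (-27, -23)) = 7.0
d((-27, -16), (24, -26)) = 51.9711
d((-27, -16), (27, -21)) = 54.231
d((-27, -16), (-12, 5)) = 25.807
d((-27, -16), (-15, -17)) = 12.0416
d((3, 27), (-4, -23)) = 50.4876
d((3, 27), (-27, -23)) = 58.3095
d((3, 27), (24, -26)) = 57.0088
d((3, 27), (27, -21)) = 53.6656
d((3, 27), (-12, 5)) = 26.6271
d((3, 27), (-15, -17)) = 47.5395
d((-4, -23), (-27, -23)) = 23.0
d((-4, -23), (24, -26)) = 28.1603
d((-4, -23), (27, -21)) = 31.0644
d((-4, -23), (-12, 5)) = 29.1204
d((-4, -23), (-15, -17)) = 12.53
d((-27, -23), (24, -26)) = 51.0882
d((-27, -23), (27, -21)) = 54.037
d((-27, -23), (-12, 5)) = 31.7648
d((-27, -23), (-15, -17)) = 13.4164
d((24, -26), (27, -21)) = 5.831 <-- minimum
d((24, -26), (-12, 5)) = 47.5079
d((24, -26), (-15, -17)) = 40.025
d((27, -21), (-12, 5)) = 46.8722
d((27, -21), (-15, -17)) = 42.19
d((-12, 5), (-15, -17)) = 22.2036

Closest pair: (24, -26) and (27, -21) with distance 5.831

The closest pair is (24, -26) and (27, -21) with Euclidean distance 5.831. For 9 points, brute-force pairwise comparison is shown above. For large n, the divide-and-conquer algorithm (sort by x, recurse on halves, check the dividing strip) achieves O(n log n).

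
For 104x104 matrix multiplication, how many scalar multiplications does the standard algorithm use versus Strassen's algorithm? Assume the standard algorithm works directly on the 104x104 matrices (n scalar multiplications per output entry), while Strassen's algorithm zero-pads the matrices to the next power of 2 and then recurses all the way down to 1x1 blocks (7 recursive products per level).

Matrix multiplication for 104x104 matrices:

Strassen's algorithm requires power-of-2 dimensions. Pad 104x104 to 128x128 (next power of 2).

Standard algorithm: 104^3 = 1124864 multiplications
Strassen's algorithm: 7^(log2(128)) = 7^7 = 823543 multiplications
Savings: 1124864 - 823543 = 301321 multiplications

Standard: 1124864 multiplications (104^3). Strassen: 823543 multiplications (7^7, after padding to 128x128). Strassen reduces 8 recursive multiplications to 7 at each level.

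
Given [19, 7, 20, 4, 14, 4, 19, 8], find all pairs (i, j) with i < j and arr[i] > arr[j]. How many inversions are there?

Finding inversions in [19, 7, 20, 4, 14, 4, 19, 8]:

(0, 1): arr[0]=19 > arr[1]=7
(0, 3): arr[0]=19 > arr[3]=4
(0, 4): arr[0]=19 > arr[4]=14
(0, 5): arr[0]=19 > arr[5]=4
(0, 7): arr[0]=19 > arr[7]=8
(1, 3): arr[1]=7 > arr[3]=4
(1, 5): arr[1]=7 > arr[5]=4
(2, 3): arr[2]=20 > arr[3]=4
(2, 4): arr[2]=20 > arr[4]=14
(2, 5): arr[2]=20 > arr[5]=4
(2, 6): arr[2]=20 > arr[6]=19
(2, 7): arr[2]=20 > arr[7]=8
(4, 5): arr[4]=14 > arr[5]=4
(4, 7): arr[4]=14 > arr[7]=8
(6, 7): arr[6]=19 > arr[7]=8

Total inversions: 15

The array has 15 inversion(s): (0,1), (0,3), (0,4), (0,5), (0,7), (1,3), (1,5), (2,3), (2,4), (2,5), (2,6), (2,7), (4,5), (4,7), (6,7). Each pair (i,j) satisfies i < j and arr[i] > arr[j].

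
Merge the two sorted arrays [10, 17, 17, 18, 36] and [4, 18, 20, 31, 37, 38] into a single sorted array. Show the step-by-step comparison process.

Merging process:

Compare 10 vs 4: take 4 from right. Merged: [4]
Compare 10 vs 18: take 10 from left. Merged: [4, 10]
Compare 17 vs 18: take 17 from left. Merged: [4, 10, 17]
Compare 17 vs 18: take 17 from left. Merged: [4, 10, 17, 17]
Compare 18 vs 18: take 18 from left. Merged: [4, 10, 17, 17, 18]
Compare 36 vs 18: take 18 from right. Merged: [4, 10, 17, 17, 18, 18]
Compare 36 vs 20: take 20 from right. Merged: [4, 10, 17, 17, 18, 18, 20]
Compare 36 vs 31: take 31 from right. Merged: [4, 10, 17, 17, 18, 18, 20, 31]
Compare 36 vs 37: take 36 from left. Merged: [4, 10, 17, 17, 18, 18, 20, 31, 36]
Append remaining from right: [37, 38]. Merged: [4, 10, 17, 17, 18, 18, 20, 31, 36, 37, 38]

Final merged array: [4, 10, 17, 17, 18, 18, 20, 31, 36, 37, 38]
Total comparisons: 9

The merged array is [4, 10, 17, 17, 18, 18, 20, 31, 36, 37, 38], requiring 9 comparisons. The merge step runs in O(n) time where n is the total number of elements.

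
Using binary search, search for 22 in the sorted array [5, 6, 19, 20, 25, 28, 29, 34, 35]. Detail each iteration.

Binary search for 22 in [5, 6, 19, 20, 25, 28, 29, 34, 35]:

lo=0, hi=8, mid=4, arr[mid]=25 -> 25 > 22, search left half
lo=0, hi=3, mid=1, arr[mid]=6 -> 6 < 22, search right half
lo=2, hi=3, mid=2, arr[mid]=19 -> 19 < 22, search right half
lo=3, hi=3, mid=3, arr[mid]=20 -> 20 < 22, search right half
lo=4 > hi=3, target 22 not found

Binary search determines that 22 is not in the array after 4 comparisons. The search space was exhausted without finding the target.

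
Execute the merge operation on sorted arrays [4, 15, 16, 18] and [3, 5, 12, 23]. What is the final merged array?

Merging process:

Compare 4 vs 3: take 3 from right. Merged: [3]
Compare 4 vs 5: take 4 from left. Merged: [3, 4]
Compare 15 vs 5: take 5 from right. Merged: [3, 4, 5]
Compare 15 vs 12: take 12 from right. Merged: [3, 4, 5, 12]
Compare 15 vs 23: take 15 from left. Merged: [3, 4, 5, 12, 15]
Compare 16 vs 23: take 16 from left. Merged: [3, 4, 5, 12, 15, 16]
Compare 18 vs 23: take 18 from left. Merged: [3, 4, 5, 12, 15, 16, 18]
Append remaining from right: [23]. Merged: [3, 4, 5, 12, 15, 16, 18, 23]

Final merged array: [3, 4, 5, 12, 15, 16, 18, 23]
Total comparisons: 7

The merged array is [3, 4, 5, 12, 15, 16, 18, 23], requiring 7 comparisons. The merge step runs in O(n) time where n is the total number of elements.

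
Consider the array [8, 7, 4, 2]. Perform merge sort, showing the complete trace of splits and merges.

Merge sort trace:

Split: [8, 7, 4, 2] -> [8, 7] and [4, 2]
  Split: [8, 7] -> [8] and [7]
  Merge: [8] + [7] -> [7, 8]
  Split: [4, 2] -> [4] and [2]
  Merge: [4] + [2] -> [2, 4]
Merge: [7, 8] + [2, 4] -> [2, 4, 7, 8]

Final sorted array: [2, 4, 7, 8]

The merge sort proceeds by recursively splitting the array and merging sorted halves.
After all merges, the sorted array is [2, 4, 7, 8].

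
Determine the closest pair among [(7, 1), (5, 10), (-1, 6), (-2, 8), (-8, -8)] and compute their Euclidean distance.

Computing all pairwise distances among 5 points:

d((7, 1), (5, 10)) = 9.2195
d((7, 1), (-1, 6)) = 9.434
d((7, 1), (-2, 8)) = 11.4018
d((7, 1), (-8, -8)) = 17.4929
d((5, 10), (-1, 6)) = 7.2111
d((5, 10), (-2, 8)) = 7.2801
d((5, 10), (-8, -8)) = 22.2036
d((-1, 6), (-2, 8)) = 2.2361 <-- minimum
d((-1, 6), (-8, -8)) = 15.6525
d((-2, 8), (-8, -8)) = 17.088

Closest pair: (-1, 6) and (-2, 8) with distance 2.2361

The closest pair is (-1, 6) and (-2, 8) with Euclidean distance 2.2361. For 5 points, brute-force pairwise comparison is shown above. For large n, the divide-and-conquer algorithm (sort by x, recurse on halves, check the dividing strip) achieves O(n log n).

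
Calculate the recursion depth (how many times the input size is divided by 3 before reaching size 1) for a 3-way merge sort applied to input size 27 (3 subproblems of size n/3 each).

For divide and conquer with division factor 3:

Problem sizes at each level:
Level 0: 27
Level 1: 9
Level 2: 3
Level 3: 1

The root is level 0 and the size-1 base case is level 3 (the tree spans levels 0 through 3, i.e. 4 levels counting the root), so the depth is the number of divisions: log_3(27) = 3

The recursion tree depth is log_3(27) = 3. At each level, the problem size is divided by 3, so it takes 3 divisions to reduce to a base case of size 1. The algorithm makes 3 recursive calls at each level.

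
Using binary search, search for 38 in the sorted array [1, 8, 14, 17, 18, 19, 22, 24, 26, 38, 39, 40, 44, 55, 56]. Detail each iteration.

Binary search for 38 in [1, 8, 14, 17, 18, 19, 22, 24, 26, 38, 39, 40, 44, 55, 56]:

lo=0, hi=14, mid=7, arr[mid]=24 -> 24 < 38, search right half
lo=8, hi=14, mid=11, arr[mid]=40 -> 40 > 38, search left half
lo=8, hi=10, mid=9, arr[mid]=38 -> Found target at index 9!

Binary search finds 38 at index 9 after 3 comparisons. The search repeatedly halves the search space by comparing with the middle element.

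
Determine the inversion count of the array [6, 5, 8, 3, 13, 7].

Finding inversions in [6, 5, 8, 3, 13, 7]:

(0, 1): arr[0]=6 > arr[1]=5
(0, 3): arr[0]=6 > arr[3]=3
(1, 3): arr[1]=5 > arr[3]=3
(2, 3): arr[2]=8 > arr[3]=3
(2, 5): arr[2]=8 > arr[5]=7
(4, 5): arr[4]=13 > arr[5]=7

Total inversions: 6

The array has 6 inversion(s): (0,1), (0,3), (1,3), (2,3), (2,5), (4,5). Each pair (i,j) satisfies i < j and arr[i] > arr[j].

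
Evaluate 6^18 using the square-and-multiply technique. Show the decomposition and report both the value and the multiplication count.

Computing 6^18 by squaring (build up from 6^1; each line after the first costs one multiplication):

6^1 = 6
6^2 = (6^1)^2 = 6^2 = 36
6^4 = (6^2)^2 = 36^2 = 1296
6^8 = (6^4)^2 = 1296^2 = 1679616
6^9 = 6 * 6^8 = 6 * 1679616 = 10077696
6^18 = (6^9)^2 = 10077696^2 = 101559956668416

Result: 101559956668416
Multiplications needed: 5 (5 lines after 6^1)

6^18 = 101559956668416. Using exponentiation by squaring, this requires 5 multiplications. The key idea: if the exponent is even, square the half-power; if odd, multiply by the base once.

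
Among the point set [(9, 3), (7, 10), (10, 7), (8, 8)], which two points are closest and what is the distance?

Computing all pairwise distances among 4 points:

d((9, 3), (7, 10)) = 7.2801
d((9, 3), (10, 7)) = 4.1231
d((9, 3), (8, 8)) = 5.099
d((7, 10), (10, 7)) = 4.2426
d((7, 10), (8, 8)) = 2.2361 <-- minimum
d((10, 7), (8, 8)) = 2.2361 <-- minimum

Minimum distance: 2.2361 (tie among 2 pairs: (7, 10) and (8, 8); (10, 7) and (8, 8))

The minimum Euclidean distance is 2.2361. There is a tie: 2 pairs achieve this minimum — (7, 10) and (8, 8); (10, 7) and (8, 8). Any of these is a valid closest pair. For 4 points, brute-force pairwise comparison is shown above. For large n, the divide-and-conquer algorithm (sort by x, recurse on halves, check the dividing strip) achieves O(n log n).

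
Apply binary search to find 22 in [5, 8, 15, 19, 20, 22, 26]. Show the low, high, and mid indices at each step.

Binary search for 22 in [5, 8, 15, 19, 20, 22, 26]:

lo=0, hi=6, mid=3, arr[mid]=19 -> 19 < 22, search right half
lo=4, hi=6, mid=5, arr[mid]=22 -> Found target at index 5!

Binary search finds 22 at index 5 after 2 comparisons. The search repeatedly halves the search space by comparing with the middle element.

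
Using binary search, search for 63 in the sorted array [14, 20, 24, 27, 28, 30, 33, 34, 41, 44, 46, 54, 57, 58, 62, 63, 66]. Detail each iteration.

Binary search for 63 in [14, 20, 24, 27, 28, 30, 33, 34, 41, 44, 46, 54, 57, 58, 62, 63, 66]:

lo=0, hi=16, mid=8, arr[mid]=41 -> 41 < 63, search right half
lo=9, hi=16, mid=12, arr[mid]=57 -> 57 < 63, search right half
lo=13, hi=16, mid=14, arr[mid]=62 -> 62 < 63, search right half
lo=15, hi=16, mid=15, arr[mid]=63 -> Found target at index 15!

Binary search finds 63 at index 15 after 4 comparisons. The search repeatedly halves the search space by comparing with the middle element.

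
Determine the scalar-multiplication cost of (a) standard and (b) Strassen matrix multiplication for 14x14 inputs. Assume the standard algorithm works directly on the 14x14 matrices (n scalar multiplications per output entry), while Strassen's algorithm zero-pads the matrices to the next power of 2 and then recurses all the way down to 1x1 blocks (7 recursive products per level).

Matrix multiplication for 14x14 matrices:

Strassen's algorithm requires power-of-2 dimensions. Pad 14x14 to 16x16 (next power of 2).

Standard algorithm: 14^3 = 2744 multiplications
Strassen's algorithm: 7^(log2(16)) = 7^4 = 2401 multiplications
Savings: 2744 - 2401 = 343 multiplications

Standard: 2744 multiplications (14^3). Strassen: 2401 multiplications (7^4, after padding to 16x16). Strassen reduces 8 recursive multiplications to 7 at each level.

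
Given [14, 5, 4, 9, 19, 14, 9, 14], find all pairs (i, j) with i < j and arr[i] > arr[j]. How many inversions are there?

Finding inversions in [14, 5, 4, 9, 19, 14, 9, 14]:

(0, 1): arr[0]=14 > arr[1]=5
(0, 2): arr[0]=14 > arr[2]=4
(0, 3): arr[0]=14 > arr[3]=9
(0, 6): arr[0]=14 > arr[6]=9
(1, 2): arr[1]=5 > arr[2]=4
(4, 5): arr[4]=19 > arr[5]=14
(4, 6): arr[4]=19 > arr[6]=9
(4, 7): arr[4]=19 > arr[7]=14
(5, 6): arr[5]=14 > arr[6]=9

Total inversions: 9

The array has 9 inversion(s): (0,1), (0,2), (0,3), (0,6), (1,2), (4,5), (4,6), (4,7), (5,6). Each pair (i,j) satisfies i < j and arr[i] > arr[j].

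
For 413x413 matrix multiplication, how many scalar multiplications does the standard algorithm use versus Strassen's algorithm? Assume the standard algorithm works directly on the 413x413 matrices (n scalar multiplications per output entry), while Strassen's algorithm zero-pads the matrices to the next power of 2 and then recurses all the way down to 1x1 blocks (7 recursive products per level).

Matrix multiplication for 413x413 matrices:

Strassen's algorithm requires power-of-2 dimensions. Pad 413x413 to 512x512 (next power of 2).

Standard algorithm: 413^3 = 70444997 multiplications
Strassen's algorithm: 7^(log2(512)) = 7^9 = 40353607 multiplications
Savings: 70444997 - 40353607 = 30091390 multiplications

Standard: 70444997 multiplications (413^3). Strassen: 40353607 multiplications (7^9, after padding to 512x512). Strassen reduces 8 recursive multiplications to 7 at each level.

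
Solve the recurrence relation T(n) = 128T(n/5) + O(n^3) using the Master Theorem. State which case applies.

Master Theorem for T(n) = 128T(n/5) + O(n^3):

a = 128, b = 5, c = 3
log_b(a) = log_5(128) = 3.0147

Case 1: c = 3 < log_5(128) = 3.0147
T(n) = O(n^(log_5 128))

For T(n) = 128T(n/5) + O(n^3): log_5(128) = 3.0147. This is Case 1 of the Master Theorem (c < log_b(a), work dominated by leaves), giving O(n^(log_5 128)).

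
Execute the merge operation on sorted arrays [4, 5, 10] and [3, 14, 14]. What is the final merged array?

Merging process:

Compare 4 vs 3: take 3 from right. Merged: [3]
Compare 4 vs 14: take 4 from left. Merged: [3, 4]
Compare 5 vs 14: take 5 from left. Merged: [3, 4, 5]
Compare 10 vs 14: take 10 from left. Merged: [3, 4, 5, 10]
Append remaining from right: [14, 14]. Merged: [3, 4, 5, 10, 14, 14]

Final merged array: [3, 4, 5, 10, 14, 14]
Total comparisons: 4

The merged array is [3, 4, 5, 10, 14, 14], requiring 4 comparisons. The merge step runs in O(n) time where n is the total number of elements.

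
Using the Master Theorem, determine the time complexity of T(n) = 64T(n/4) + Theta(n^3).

Master Theorem for T(n) = 64T(n/4) + O(n^3):

a = 64, b = 4, c = 3
log_b(a) = log_4(64) = 3.0000

Case 2: c = 3 = log_4(64) = 3.0000
T(n) = O(n^3 log n) = O(n^3 log n)

For T(n) = 64T(n/4) + O(n^3): log_4(64) = 3.0000. This is Case 2 of the Master Theorem (c = log_b(a), equal work at all levels), giving O(n^3 log n).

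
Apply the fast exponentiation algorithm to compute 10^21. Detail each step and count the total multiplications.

Computing 10^21 by squaring (build up from 10^1; each line after the first costs one multiplication):

10^1 = 10
10^2 = (10^1)^2 = 10^2 = 100
10^4 = (10^2)^2 = 100^2 = 10000
10^5 = 10 * 10^4 = 10 * 10000 = 100000
10^10 = (10^5)^2 = 100000^2 = 10000000000
10^20 = (10^10)^2 = 10000000000^2 = 100000000000000000000
10^21 = 10 * 10^20 = 10 * 100000000000000000000 = 1000000000000000000000

Result: 1000000000000000000000
Multiplications needed: 6 (6 lines after 10^1)

10^21 = 1000000000000000000000. Using exponentiation by squaring, this requires 6 multiplications. The key idea: if the exponent is even, square the half-power; if odd, multiply by the base once.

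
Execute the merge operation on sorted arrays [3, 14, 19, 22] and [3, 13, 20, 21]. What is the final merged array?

Merging process:

Compare 3 vs 3: take 3 from left. Merged: [3]
Compare 14 vs 3: take 3 from right. Merged: [3, 3]
Compare 14 vs 13: take 13 from right. Merged: [3, 3, 13]
Compare 14 vs 20: take 14 from left. Merged: [3, 3, 13, 14]
Compare 19 vs 20: take 19 from left. Merged: [3, 3, 13, 14, 19]
Compare 22 vs 20: take 20 from right. Merged: [3, 3, 13, 14, 19, 20]
Compare 22 vs 21: take 21 from right. Merged: [3, 3, 13, 14, 19, 20, 21]
Append remaining from left: [22]. Merged: [3, 3, 13, 14, 19, 20, 21, 22]

Final merged array: [3, 3, 13, 14, 19, 20, 21, 22]
Total comparisons: 7

The merged array is [3, 3, 13, 14, 19, 20, 21, 22], requiring 7 comparisons. The merge step runs in O(n) time where n is the total number of elements.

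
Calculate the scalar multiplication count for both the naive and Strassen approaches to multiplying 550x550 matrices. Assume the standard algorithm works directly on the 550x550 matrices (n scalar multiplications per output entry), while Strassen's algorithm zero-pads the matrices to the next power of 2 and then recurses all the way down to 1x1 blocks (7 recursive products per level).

Matrix multiplication for 550x550 matrices:

Strassen's algorithm requires power-of-2 dimensions. Pad 550x550 to 1024x1024 (next power of 2).

Standard algorithm: 550^3 = 166375000 multiplications
Strassen's algorithm: 7^(log2(1024)) = 7^10 = 282475249 multiplications
Difference: 166375000 - 282475249 = -116100249 (Strassen uses MORE here due to padding overhead — for small or just-over-power-of-2 n, padding can outweigh the per-level savings)

Standard: 166375000 multiplications (550^3). Strassen: 282475249 multiplications (7^10, after padding to 1024x1024). Strassen reduces 8 recursive multiplications to 7 at each level.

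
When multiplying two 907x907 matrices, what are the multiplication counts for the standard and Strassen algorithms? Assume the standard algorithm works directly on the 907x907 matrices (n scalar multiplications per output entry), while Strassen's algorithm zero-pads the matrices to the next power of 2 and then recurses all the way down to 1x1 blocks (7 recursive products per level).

Matrix multiplication for 907x907 matrices:

Strassen's algorithm requires power-of-2 dimensions. Pad 907x907 to 1024x1024 (next power of 2).

Standard algorithm: 907^3 = 746142643 multiplications
Strassen's algorithm: 7^(log2(1024)) = 7^10 = 282475249 multiplications
Savings: 746142643 - 282475249 = 463667394 multiplications

Standard: 746142643 multiplications (907^3). Strassen: 282475249 multiplications (7^10, after padding to 1024x1024). Strassen reduces 8 recursive multiplications to 7 at each level.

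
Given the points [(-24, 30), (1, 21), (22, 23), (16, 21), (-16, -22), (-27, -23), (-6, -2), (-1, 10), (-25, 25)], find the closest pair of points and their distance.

Computing all pairwise distances among 9 points:

d((-24, 30), (1, 21)) = 26.5707
d((-24, 30), (22, 23)) = 46.5296
d((-24, 30), (16, 21)) = 41.0
d((-24, 30), (-16, -22)) = 52.6118
d((-24, 30), (-27, -23)) = 53.0848
d((-24, 30), (-6, -2)) = 36.7151
d((-24, 30), (-1, 10)) = 30.4795
d((-24, 30), (-25, 25)) = 5.099 <-- minimum
d((1, 21), (22, 23)) = 21.095
d((1, 21), (16, 21)) = 15.0
d((1, 21), (-16, -22)) = 46.2385
d((1, 21), (-27, -23)) = 52.1536
d((1, 21), (-6, -2)) = 24.0416
d((1, 21), (-1, 10)) = 11.1803
d((1, 21), (-25, 25)) = 26.3059
d((22, 23), (16, 21)) = 6.3246
d((22, 23), (-16, -22)) = 58.8982
d((22, 23), (-27, -23)) = 67.2086
d((22, 23), (-6, -2)) = 37.5366
d((22, 23), (-1, 10)) = 26.4197
d((22, 23), (-25, 25)) = 47.0425
d((16, 21), (-16, -22)) = 53.6004
d((16, 21), (-27, -23)) = 61.5224
d((16, 21), (-6, -2)) = 31.8277
d((16, 21), (-1, 10)) = 20.2485
d((16, 21), (-25, 25)) = 41.1947
d((-16, -22), (-27, -23)) = 11.0454
d((-16, -22), (-6, -2)) = 22.3607
d((-16, -22), (-1, 10)) = 35.3412
d((-16, -22), (-25, 25)) = 47.8539
d((-27, -23), (-6, -2)) = 29.6985
d((-27, -23), (-1, 10)) = 42.0119
d((-27, -23), (-25, 25)) = 48.0416
d((-6, -2), (-1, 10)) = 13.0
d((-6, -2), (-25, 25)) = 33.0151
d((-1, 10), (-25, 25)) = 28.3019

Closest pair: (-24, 30) and (-25, 25) with distance 5.099

The closest pair is (-24, 30) and (-25, 25) with Euclidean distance 5.099. For 9 points, brute-force pairwise comparison is shown above. For large n, the divide-and-conquer algorithm (sort by x, recurse on halves, check the dividing strip) achieves O(n log n).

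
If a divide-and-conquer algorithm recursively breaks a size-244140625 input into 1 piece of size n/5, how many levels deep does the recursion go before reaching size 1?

For divide and conquer with division factor 5:

Problem sizes at each level:
Level 0: 244140625
Level 1: 48828125
Level 2: 9765625
Level 3: 1953125
Level 4: 390625
Level 5: 78125
Level 6: 15625
Level 7: 3125
Level 8: 625
Level 9: 125
Level 10: 25
Level 11: 5
Level 12: 1

The root is level 0 and the size-1 base case is level 12 (the tree spans levels 0 through 12, i.e. 13 levels counting the root), so the depth is the number of divisions: log_5(244140625) = 12

The recursion tree depth is log_5(244140625) = 12. At each level, the problem size is divided by 5, so it takes 12 divisions to reduce to a base case of size 1. The algorithm makes 1 recursive call at each level.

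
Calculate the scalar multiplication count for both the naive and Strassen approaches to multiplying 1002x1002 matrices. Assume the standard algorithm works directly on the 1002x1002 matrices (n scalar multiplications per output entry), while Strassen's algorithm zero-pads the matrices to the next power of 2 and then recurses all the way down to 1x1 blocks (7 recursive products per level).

Matrix multiplication for 1002x1002 matrices:

Strassen's algorithm requires power-of-2 dimensions. Pad 1002x1002 to 1024x1024 (next power of 2).

Standard algorithm: 1002^3 = 1006012008 multiplications
Strassen's algorithm: 7^(log2(1024)) = 7^10 = 282475249 multiplications
Savings: 1006012008 - 282475249 = 723536759 multiplications

Standard: 1006012008 multiplications (1002^3). Strassen: 282475249 multiplications (7^10, after padding to 1024x1024). Strassen reduces 8 recursive multiplications to 7 at each level.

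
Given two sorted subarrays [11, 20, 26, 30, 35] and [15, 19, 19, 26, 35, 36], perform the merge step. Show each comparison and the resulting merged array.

Merging process:

Compare 11 vs 15: take 11 from left. Merged: [11]
Compare 20 vs 15: take 15 from right. Merged: [11, 15]
Compare 20 vs 19: take 19 from right. Merged: [11, 15, 19]
Compare 20 vs 19: take 19 from right. Merged: [11, 15, 19, 19]
Compare 20 vs 26: take 20 from left. Merged: [11, 15, 19, 19, 20]
Compare 26 vs 26: take 26 from left. Merged: [11, 15, 19, 19, 20, 26]
Compare 30 vs 26: take 26 from right. Merged: [11, 15, 19, 19, 20, 26, 26]
Compare 30 vs 35: take 30 from left. Merged: [11, 15, 19, 19, 20, 26, 26, 30]
Compare 35 vs 35: take 35 from left. Merged: [11, 15, 19, 19, 20, 26, 26, 30, 35]
Append remaining from right: [35, 36]. Merged: [11, 15, 19, 19, 20, 26, 26, 30, 35, 35, 36]

Final merged array: [11, 15, 19, 19, 20, 26, 26, 30, 35, 35, 36]
Total comparisons: 9

The merged array is [11, 15, 19, 19, 20, 26, 26, 30, 35, 35, 36], requiring 9 comparisons. The merge step runs in O(n) time where n is the total number of elements.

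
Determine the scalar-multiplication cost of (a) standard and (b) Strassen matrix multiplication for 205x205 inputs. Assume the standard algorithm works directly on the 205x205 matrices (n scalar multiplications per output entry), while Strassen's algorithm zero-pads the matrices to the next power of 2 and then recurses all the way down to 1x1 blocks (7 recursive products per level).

Matrix multiplication for 205x205 matrices:

Strassen's algorithm requires power-of-2 dimensions. Pad 205x205 to 256x256 (next power of 2).

Standard algorithm: 205^3 = 8615125 multiplications
Strassen's algorithm: 7^(log2(256)) = 7^8 = 5764801 multiplications
Savings: 8615125 - 5764801 = 2850324 multiplications

Standard: 8615125 multiplications (205^3). Strassen: 5764801 multiplications (7^8, after padding to 256x256). Strassen reduces 8 recursive multiplications to 7 at each level.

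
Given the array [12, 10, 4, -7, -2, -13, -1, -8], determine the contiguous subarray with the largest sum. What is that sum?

Using Kadane's algorithm on [12, 10, 4, -7, -2, -13, -1, -8]:

Scanning through the array:
Position 1 (value 10): max_ending_here = 22, max_so_far = 22
Position 2 (value 4): max_ending_here = 26, max_so_far = 26
Position 3 (value -7): max_ending_here = 19, max_so_far = 26
Position 4 (value -2): max_ending_here = 17, max_so_far = 26
Position 5 (value -13): max_ending_here = 4, max_so_far = 26
Position 6 (value -1): max_ending_here = 3, max_so_far = 26
Position 7 (value -8): max_ending_here = -5, max_so_far = 26

Maximum subarray: [12, 10, 4]
Maximum sum: 26

The maximum subarray is [12, 10, 4] with sum 26. This subarray runs from index 0 to index 2.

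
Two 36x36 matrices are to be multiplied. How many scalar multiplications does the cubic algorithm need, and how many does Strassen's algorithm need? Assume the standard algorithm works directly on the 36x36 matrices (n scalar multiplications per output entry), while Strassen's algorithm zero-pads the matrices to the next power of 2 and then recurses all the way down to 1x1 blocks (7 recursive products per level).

Matrix multiplication for 36x36 matrices:

Strassen's algorithm requires power-of-2 dimensions. Pad 36x36 to 64x64 (next power of 2).

Standard algorithm: 36^3 = 46656 multiplications
Strassen's algorithm: 7^(log2(64)) = 7^6 = 117649 multiplications
Difference: 46656 - 117649 = -70993 (Strassen uses MORE here due to padding overhead — for small or just-over-power-of-2 n, padding can outweigh the per-level savings)

Standard: 46656 multiplications (36^3). Strassen: 117649 multiplications (7^6, after padding to 64x64). Strassen reduces 8 recursive multiplications to 7 at each level.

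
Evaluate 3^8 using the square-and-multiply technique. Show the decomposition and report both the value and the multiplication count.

Computing 3^8 by squaring (build up from 3^1; each line after the first costs one multiplication):

3^1 = 3
3^2 = (3^1)^2 = 3^2 = 9
3^4 = (3^2)^2 = 9^2 = 81
3^8 = (3^4)^2 = 81^2 = 6561

Result: 6561
Multiplications needed: 3 (3 lines after 3^1)

3^8 = 6561. Using exponentiation by squaring, this requires 3 multiplications. The key idea: if the exponent is even, square the half-power; if odd, multiply by the base once.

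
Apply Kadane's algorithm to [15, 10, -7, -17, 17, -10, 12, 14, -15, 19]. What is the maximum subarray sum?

Using Kadane's algorithm on [15, 10, -7, -17, 17, -10, 12, 14, -15, 19]:

Scanning through the array:
Position 1 (value 10): max_ending_here = 25, max_so_far = 25
Position 2 (value -7): max_ending_here = 18, max_so_far = 25
Position 3 (value -17): max_ending_here = 1, max_so_far = 25
Position 4 (value 17): max_ending_here = 18, max_so_far = 25
Position 5 (value -10): max_ending_here = 8, max_so_far = 25
Position 6 (value 12): max_ending_here = 20, max_so_far = 25
Position 7 (value 14): max_ending_here = 34, max_so_far = 34
Position 8 (value -15): max_ending_here = 19, max_so_far = 34
Position 9 (value 19): max_ending_here = 38, max_so_far = 38

Maximum subarray: [15, 10, -7, -17, 17, -10, 12, 14, -15, 19]
Maximum sum: 38

The maximum subarray is [15, 10, -7, -17, 17, -10, 12, 14, -15, 19] with sum 38. This subarray runs from index 0 to index 9.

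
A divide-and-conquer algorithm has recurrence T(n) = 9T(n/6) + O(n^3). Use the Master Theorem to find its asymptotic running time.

Master Theorem for T(n) = 9T(n/6) + O(n^3):

a = 9, b = 6, c = 3
log_b(a) = log_6(9) = 1.2263

Case 3: c = 3 > log_6(9) = 1.2263
T(n) = O(n^3) = O(n^3)

For T(n) = 9T(n/6) + O(n^3): log_6(9) = 1.2263. This is Case 3 of the Master Theorem (c > log_b(a), work dominated by root), giving O(n^3).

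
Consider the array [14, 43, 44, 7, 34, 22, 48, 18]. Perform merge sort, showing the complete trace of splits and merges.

Merge sort trace:

Split: [14, 43, 44, 7, 34, 22, 48, 18] -> [14, 43, 44, 7] and [34, 22, 48, 18]
  Split: [14, 43, 44, 7] -> [14, 43] and [44, 7]
    Split: [14, 43] -> [14] and [43]
    Merge: [14] + [43] -> [14, 43]
    Split: [44, 7] -> [44] and [7]
    Merge: [44] + [7] -> [7, 44]
  Merge: [14, 43] + [7, 44] -> [7, 14, 43, 44]
  Split: [34, 22, 48, 18] -> [34, 22] and [48, 18]
    Split: [34, 22] -> [34] and [22]
    Merge: [34] + [22] -> [22, 34]
    Split: [48, 18] -> [48] and [18]
    Merge: [48] + [18] -> [18, 48]
  Merge: [22, 34] + [18, 48] -> [18, 22, 34, 48]
Merge: [7, 14, 43, 44] + [18, 22, 34, 48] -> [7, 14, 18, 22, 34, 43, 44, 48]

Final sorted array: [7, 14, 18, 22, 34, 43, 44, 48]

The merge sort proceeds by recursively splitting the array and merging sorted halves.
After all merges, the sorted array is [7, 14, 18, 22, 34, 43, 44, 48].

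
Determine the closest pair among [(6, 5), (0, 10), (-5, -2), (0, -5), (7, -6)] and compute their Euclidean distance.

Computing all pairwise distances among 5 points:

d((6, 5), (0, 10)) = 7.8102
d((6, 5), (-5, -2)) = 13.0384
d((6, 5), (0, -5)) = 11.6619
d((6, 5), (7, -6)) = 11.0454
d((0, 10), (-5, -2)) = 13.0
d((0, 10), (0, -5)) = 15.0
d((0, 10), (7, -6)) = 17.4642
d((-5, -2), (0, -5)) = 5.831 <-- minimum
d((-5, -2), (7, -6)) = 12.6491
d((0, -5), (7, -6)) = 7.0711

Closest pair: (-5, -2) and (0, -5) with distance 5.831

The closest pair is (-5, -2) and (0, -5) with Euclidean distance 5.831. For 5 points, brute-force pairwise comparison is shown above. For large n, the divide-and-conquer algorithm (sort by x, recurse on halves, check the dividing strip) achieves O(n log n).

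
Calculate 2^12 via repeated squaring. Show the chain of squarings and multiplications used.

Computing 2^12 by squaring (build up from 2^1; each line after the first costs one multiplication):

2^1 = 2
2^2 = (2^1)^2 = 2^2 = 4
2^3 = 2 * 2^2 = 2 * 4 = 8
2^6 = (2^3)^2 = 8^2 = 64
2^12 = (2^6)^2 = 64^2 = 4096

Result: 4096
Multiplications needed: 4 (4 lines after 2^1)

2^12 = 4096. Using exponentiation by squaring, this requires 4 multiplications. The key idea: if the exponent is even, square the half-power; if odd, multiply by the base once.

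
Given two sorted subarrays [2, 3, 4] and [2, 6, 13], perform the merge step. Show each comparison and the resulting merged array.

Merging process:

Compare 2 vs 2: take 2 from left. Merged: [2]
Compare 3 vs 2: take 2 from right. Merged: [2, 2]
Compare 3 vs 6: take 3 from left. Merged: [2, 2, 3]
Compare 4 vs 6: take 4 from left. Merged: [2, 2, 3, 4]
Append remaining from right: [6, 13]. Merged: [2, 2, 3, 4, 6, 13]

Final merged array: [2, 2, 3, 4, 6, 13]
Total comparisons: 4

The merged array is [2, 2, 3, 4, 6, 13], requiring 4 comparisons. The merge step runs in O(n) time where n is the total number of elements.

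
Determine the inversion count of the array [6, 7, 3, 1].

Finding inversions in [6, 7, 3, 1]:

(0, 2): arr[0]=6 > arr[2]=3
(0, 3): arr[0]=6 > arr[3]=1
(1, 2): arr[1]=7 > arr[2]=3
(1, 3): arr[1]=7 > arr[3]=1
(2, 3): arr[2]=3 > arr[3]=1

Total inversions: 5

The array has 5 inversion(s): (0,2), (0,3), (1,2), (1,3), (2,3). Each pair (i,j) satisfies i < j and arr[i] > arr[j].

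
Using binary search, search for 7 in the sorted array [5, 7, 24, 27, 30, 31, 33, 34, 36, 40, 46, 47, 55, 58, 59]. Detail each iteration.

Binary search for 7 in [5, 7, 24, 27, 30, 31, 33, 34, 36, 40, 46, 47, 55, 58, 59]:

lo=0, hi=14, mid=7, arr[mid]=34 -> 34 > 7, search left half
lo=0, hi=6, mid=3, arr[mid]=27 -> 27 > 7, search left half
lo=0, hi=2, mid=1, arr[mid]=7 -> Found target at index 1!

Binary search finds 7 at index 1 after 3 comparisons. The search repeatedly halves the search space by comparing with the middle element.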